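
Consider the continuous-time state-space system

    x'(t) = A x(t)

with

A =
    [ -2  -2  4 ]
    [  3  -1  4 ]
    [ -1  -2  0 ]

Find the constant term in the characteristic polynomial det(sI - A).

36

Expand det(sI - A) for the 3×3 matrix.
p(s) = s^3 + 3s^2 + 20s + 36.
(Check: constant term = det(-A) = (-1)^3 det A = 36; coefficient of s^2 = -tr A = 3.)
The constant term is 36.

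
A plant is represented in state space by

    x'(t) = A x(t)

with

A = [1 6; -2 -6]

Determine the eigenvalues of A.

-3, -2

det(sI - A) = s^2 - (tr A)s + det A, with tr A = 1 + (-6) = -5 and det A = 1·(-6) - 6·(-2) = -6 - (-12) = 6.
So p(s) = det(sI - A) = s^2 + 5s + 6.
Factor s^2 + 5s + 6: two numbers with sum -5 and product 6 are -2 and -3, so s^2 + 5s + 6 = (s + 2)(s + 3).
Hence p(s) = (s + 2) (s + 3), with roots -3, -2.
All eigenvalues have negative real part, so the system is asymptotically stable.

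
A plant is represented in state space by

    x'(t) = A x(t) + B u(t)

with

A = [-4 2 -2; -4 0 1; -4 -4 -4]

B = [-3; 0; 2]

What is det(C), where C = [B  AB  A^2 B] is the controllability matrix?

AB = [[8], [14], [4]]
A^2B = [[-12], [-28], [-104]]
Controllability matrix C = [B  AB  A^2B] = [[-3, 8, -12], [0, 14, -28], [2, 4, -104]]
Expanding along the first row, det(C) = (-3)·(14·(-104) - (-28)·4) - 8·(0·(-104) - (-28)·2) + (-12)·(0·4 - 14·2) = (-3)·(-1344) - 8·56 + (-12)·(-28) = 3920
Since det(C) ≠ 0, rank(C) = 3 and the system is completely controllable.

3920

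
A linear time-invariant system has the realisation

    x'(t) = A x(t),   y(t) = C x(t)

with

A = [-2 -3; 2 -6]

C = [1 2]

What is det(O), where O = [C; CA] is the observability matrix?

CA = [[2, -15]]
Observability matrix O = [C; CA] = [[1, 2], [2, -15]]
det(O) = 1·(-15) - 2·2 = -15 - 4 = -19
Since det(O) ≠ 0, rank(O) = 2 and the system is completely observable.

-19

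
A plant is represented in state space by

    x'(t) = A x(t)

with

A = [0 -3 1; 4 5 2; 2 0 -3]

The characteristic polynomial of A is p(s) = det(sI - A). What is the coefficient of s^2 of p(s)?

-2

Expand det(sI - A) for the 3×3 matrix.
p(s) = s^3 - 2s^2 - 5s + 58.
(Check: constant term = det(-A) = (-1)^3 det A = 58; coefficient of s^2 = -tr A = -2.)
The coefficient of s^2 is -2.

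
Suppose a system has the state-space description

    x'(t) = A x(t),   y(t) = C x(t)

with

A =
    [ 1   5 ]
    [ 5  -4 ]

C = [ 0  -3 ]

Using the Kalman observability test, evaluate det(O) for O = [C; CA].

CA = [[-15, 12]]
Observability matrix O = [C; CA] = [[0, -3], [-15, 12]]
det(O) = 0·12 - (-3)·(-15) = 0 - 45 = -45
Since det(O) ≠ 0, rank(O) = 2 and the system is completely observable.

-45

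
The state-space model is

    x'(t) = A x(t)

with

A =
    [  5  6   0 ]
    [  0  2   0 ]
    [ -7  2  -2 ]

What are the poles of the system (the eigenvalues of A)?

det(sI - A) = s^3 - (tr A)s^2 + (M11 + M22 + M33)s - det A, where Mii is the 2×2 principal minor of A obtained by deleting row i and column i.
tr A = 5 + 2 + (-2) = 5; M11 = 2·(-2) - 0·2 = -4 - 0 = -4; M22 = 5·(-2) - 0·(-7) = -10 - 0 = -10; M33 = 5·2 - 6·0 = 10 - 0 = 10; sum of minors = -4.
det A = 5·(2·(-2) - 0·2) - 6·(0·(-2) - 0·(-7)) + 0·(0·2 - 2·(-7)) = 5·(-4) - 6·0 + 0·14 = -20.
So p(s) = det(sI - A) = s^3 - 5s^2 - 4s + 20.
Rational-root test: any integer root divides 20. Testing small divisors, s = -2 works: p(-2) = -8 + (-20) + 8 + 20 = 0, so (s + 2) is a factor.
Dividing, p(s) = (s + 2)(s^2 - 7s + 10).
Factor s^2 - 7s + 10: two numbers with sum 7 and product 10 are 5 and 2, so s^2 - 7s + 10 = (s - 5)(s - 2).
Hence p(s) = (s - 5) (s - 2) (s + 2), with roots -2, 2, 5.
At least one eigenvalue has non-negative real part, so the system is not asymptotically stable.

-2, 2, 5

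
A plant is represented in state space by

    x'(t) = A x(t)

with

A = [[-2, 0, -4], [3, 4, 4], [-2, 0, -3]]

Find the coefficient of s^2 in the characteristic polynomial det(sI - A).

Expand det(sI - A) for the 3×3 matrix.
p(s) = s^3 + s^2 - 22s + 8.
(Check: constant term = det(-A) = (-1)^3 det A = 8; coefficient of s^2 = -tr A = 1.)
The coefficient of s^2 is 1.

1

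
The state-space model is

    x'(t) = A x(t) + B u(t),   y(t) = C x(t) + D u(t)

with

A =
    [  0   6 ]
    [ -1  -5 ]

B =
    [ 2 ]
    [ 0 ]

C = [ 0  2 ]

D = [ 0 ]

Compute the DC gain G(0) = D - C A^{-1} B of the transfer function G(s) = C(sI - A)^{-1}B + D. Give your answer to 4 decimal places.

-0.6667

G(0) = C(-A)^{-1}B + D = -C A^{-1} B + D.
det A = 6, so A^{-1} = (1/6)·adj(A) = [[-5/6, -1], [1/6, 0]]
A^{-1} B = [-5/3, 1/3]^T
C A^{-1} B = 2/3
G(0) = D - C A^{-1} B = 0 - (2/3) = -2/3 ≈ -0.6667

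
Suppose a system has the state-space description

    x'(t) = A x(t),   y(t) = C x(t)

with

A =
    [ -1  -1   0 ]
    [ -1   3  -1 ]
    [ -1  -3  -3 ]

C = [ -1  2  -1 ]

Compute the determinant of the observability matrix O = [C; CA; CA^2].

25

CA = [[0, 10, 1]]
CA^2 = [[-11, 27, -13]]
Observability matrix O = [C; CA; CA^2] = [[-1, 2, -1], [0, 10, 1], [-11, 27, -13]]
Expanding along the first row, det(O) = (-1)·(10·(-13) - 1·27) - 2·(0·(-13) - 1·(-11)) + (-1)·(0·27 - 10·(-11)) = (-1)·(-157) - 2·11 + (-1)·110 = 25
Since det(O) ≠ 0, rank(O) = 3 and the system is completely observable.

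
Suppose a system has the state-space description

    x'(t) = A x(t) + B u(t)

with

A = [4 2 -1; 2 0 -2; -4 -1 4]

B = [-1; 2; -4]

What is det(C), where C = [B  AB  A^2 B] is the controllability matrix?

-156

AB = [[4], [6], [-14]]
A^2B = [[42], [36], [-78]]
Controllability matrix C = [B  AB  A^2B] = [[-1, 4, 42], [2, 6, 36], [-4, -14, -78]]
Expanding along the first row, det(C) = (-1)·(6·(-78) - 36·(-14)) - 4·(2·(-78) - 36·(-4)) + 42·(2·(-14) - 6·(-4)) = (-1)·36 - 4·(-12) + 42·(-4) = -156
Since det(C) ≠ 0, rank(C) = 3 and the system is completely controllable.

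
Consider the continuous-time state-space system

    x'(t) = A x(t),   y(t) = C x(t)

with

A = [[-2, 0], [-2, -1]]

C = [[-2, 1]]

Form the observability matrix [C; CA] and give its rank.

CA = [[2, -1]]
Observability matrix O = [C; CA] = [[-2, 1], [2, -1]]
Every row of O is a scalar multiple of row 1 = [-2, 1] (multipliers 1, -1), so the rows span a one-dimensional space.
O ≠ 0, hence rank(O) = 1.
rank(O) = 1 < n = 2, so the pair (A, C) is not completely observable.

1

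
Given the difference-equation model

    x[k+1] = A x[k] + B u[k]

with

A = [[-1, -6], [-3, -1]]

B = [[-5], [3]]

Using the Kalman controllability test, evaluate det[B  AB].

AB = [[-13], [12]]
Controllability matrix C = [B  AB] = [[-5, -13], [3, 12]]
det(C) = (-5)·12 - (-13)·3 = -60 - (-39) = -21
Since det(C) ≠ 0, rank(C) = 2 and the system is completely controllable.

-21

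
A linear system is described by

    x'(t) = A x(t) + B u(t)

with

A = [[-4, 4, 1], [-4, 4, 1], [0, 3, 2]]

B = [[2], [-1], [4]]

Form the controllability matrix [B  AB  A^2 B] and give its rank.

AB = [[-8], [-8], [5]]
A^2B = [[5], [5], [-14]]
Controllability matrix C = [B  AB  A^2B] = [[2, -8, 5], [-1, -8, 5], [4, 5, -14]]
det(C) = 2·((-8)·(-14) - 5·5) - (-8)·((-1)·(-14) - 5·4) + 5·((-1)·5 - (-8)·4) = 2·87 - (-8)·(-6) + 5·27 = 261 ≠ 0, so rank(C) = 3.
rank(C) = 3 = n, so the pair (A, B) is completely controllable.

3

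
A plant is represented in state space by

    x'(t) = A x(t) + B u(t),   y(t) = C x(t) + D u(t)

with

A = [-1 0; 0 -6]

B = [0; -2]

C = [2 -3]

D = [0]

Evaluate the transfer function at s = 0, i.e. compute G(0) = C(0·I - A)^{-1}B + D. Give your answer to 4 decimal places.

1.0000

G(0) = C(-A)^{-1}B + D = -C A^{-1} B + D.
det A = 6, so A^{-1} = (1/6)·adj(A) = [[-1, 0], [0, -1/6]]
A^{-1} B = [0, 1/3]^T
C A^{-1} B = -1
G(0) = D - C A^{-1} B = 0 - (-1) = 1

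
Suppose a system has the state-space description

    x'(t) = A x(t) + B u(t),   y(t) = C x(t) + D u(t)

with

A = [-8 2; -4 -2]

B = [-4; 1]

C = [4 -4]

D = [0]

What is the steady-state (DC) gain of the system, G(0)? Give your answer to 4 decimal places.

-5.0000

G(0) = C(-A)^{-1}B + D = -C A^{-1} B + D.
det A = 24, so A^{-1} = (1/24)·adj(A) = [[-1/12, -1/12], [1/6, -1/3]]
A^{-1} B = [1/4, -1]^T
C A^{-1} B = 5
G(0) = D - C A^{-1} B = 0 - (5) = -5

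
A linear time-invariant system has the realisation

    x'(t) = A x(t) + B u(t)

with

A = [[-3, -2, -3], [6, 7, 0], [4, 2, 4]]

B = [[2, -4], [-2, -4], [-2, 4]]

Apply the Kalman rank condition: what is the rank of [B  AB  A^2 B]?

2

AB = [[4, 8], [-2, -52], [-4, -8]]
A^2B = [[4, 104], [10, -316], [-4, -104]]
Controllability matrix C = [B  AB  A^2B] = [[2, -4, 4, 8, 4, 104], [-2, -4, -2, -52, 10, -316], [-2, 4, -4, -8, -4, -104]]
The rows r1, r2, r3 of C are linearly dependent: r1 + r3 = 0 (check each entry), so rank(C) ≤ 2.
The 2×2 minor from rows 1, 2, columns 1, 2 is 2·(-4) - (-4)·(-2) = -8 - 8 = -16 ≠ 0, so rank(C) = 2.
rank(C) = 2 < n = 3, so the pair (A, B) is not completely controllable.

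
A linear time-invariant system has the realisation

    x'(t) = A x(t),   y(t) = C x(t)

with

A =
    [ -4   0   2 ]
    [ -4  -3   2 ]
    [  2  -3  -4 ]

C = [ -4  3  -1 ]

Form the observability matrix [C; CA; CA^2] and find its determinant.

-216

CA = [[2, -6, 2]]
CA^2 = [[20, 12, -16]]
Observability matrix O = [C; CA; CA^2] = [[-4, 3, -1], [2, -6, 2], [20, 12, -16]]
Expanding along the first row, det(O) = (-4)·((-6)·(-16) - 2·12) - 3·(2·(-16) - 2·20) + (-1)·(2·12 - (-6)·20) = (-4)·72 - 3·(-72) + (-1)·144 = -216
Since det(O) ≠ 0, rank(O) = 3 and the system is completely observable.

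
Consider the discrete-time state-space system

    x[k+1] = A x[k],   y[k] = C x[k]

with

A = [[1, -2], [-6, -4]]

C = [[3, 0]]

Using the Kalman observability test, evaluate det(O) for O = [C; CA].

CA = [[3, -6]]
Observability matrix O = [C; CA] = [[3, 0], [3, -6]]
det(O) = 3·(-6) - 0·3 = -18 - 0 = -18
Since det(O) ≠ 0, rank(O) = 2 and the system is completely observable.

-18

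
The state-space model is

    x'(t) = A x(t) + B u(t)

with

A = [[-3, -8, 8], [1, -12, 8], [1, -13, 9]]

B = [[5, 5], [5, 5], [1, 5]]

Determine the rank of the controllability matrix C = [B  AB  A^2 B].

2

AB = [[-47, -15], [-47, -15], [-51, -15]]
A^2B = [[109, 45], [109, 45], [105, 45]]
Controllability matrix C = [B  AB  A^2B] = [[5, 5, -47, -15, 109, 45], [5, 5, -47, -15, 109, 45], [1, 5, -51, -15, 105, 45]]
The rows r1, r2, r3 of C are linearly dependent: -r1 + r2 = 0 (check each entry), so rank(C) ≤ 2.
The 2×2 minor from rows 1, 3, columns 1, 2 is 5·5 - 5·1 = 25 - 5 = 20 ≠ 0, so rank(C) = 2.
rank(C) = 2 < n = 3, so the pair (A, B) is not completely controllable.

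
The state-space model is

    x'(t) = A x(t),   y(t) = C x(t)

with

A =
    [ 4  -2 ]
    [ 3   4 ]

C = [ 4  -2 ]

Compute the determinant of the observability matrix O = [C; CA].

-44

CA = [[10, -16]]
Observability matrix O = [C; CA] = [[4, -2], [10, -16]]
det(O) = 4·(-16) - (-2)·10 = -64 - (-20) = -44
Since det(O) ≠ 0, rank(O) = 2 and the system is completely observable.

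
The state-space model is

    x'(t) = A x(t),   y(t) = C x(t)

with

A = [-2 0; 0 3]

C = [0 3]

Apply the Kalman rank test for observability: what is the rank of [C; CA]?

1

CA = [[0, 9]]
Observability matrix O = [C; CA] = [[0, 3], [0, 9]]
Every row of O is a scalar multiple of row 1 = [0, 3] (multipliers 1, 3), so the rows span a one-dimensional space.
O ≠ 0, hence rank(O) = 1.
rank(O) = 1 < n = 2, so the pair (A, C) is not completely observable.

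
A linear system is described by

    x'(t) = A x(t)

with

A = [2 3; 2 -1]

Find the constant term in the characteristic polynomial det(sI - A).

-8

For a 2×2 matrix, det(sI - A) = s^2 - (tr A)s + det A.
tr A = 1, det A = -8.
So p(s) = s^2 - s - 8.
The constant term is -8.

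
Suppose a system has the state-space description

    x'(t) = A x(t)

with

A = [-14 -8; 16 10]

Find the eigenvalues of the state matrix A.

det(sI - A) = s^2 - (tr A)s + det A, with tr A = (-14) + 10 = -4 and det A = (-14)·10 - (-8)·16 = -140 - (-128) = -12.
So p(s) = det(sI - A) = s^2 + 4s - 12.
Factor s^2 + 4s - 12: two numbers with sum -4 and product -12 are 2 and -6, so s^2 + 4s - 12 = (s - 2)(s + 6).
Hence p(s) = (s - 2) (s + 6), with roots -6, 2.
At least one eigenvalue has non-negative real part, so the system is not asymptotically stable.

-6, 2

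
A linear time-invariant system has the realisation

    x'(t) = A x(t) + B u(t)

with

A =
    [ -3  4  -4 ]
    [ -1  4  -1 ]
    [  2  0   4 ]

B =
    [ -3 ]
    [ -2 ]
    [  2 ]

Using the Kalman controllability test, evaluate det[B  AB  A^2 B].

-8

AB = [[-7], [-7], [2]]
A^2B = [[-15], [-23], [-6]]
Controllability matrix C = [B  AB  A^2B] = [[-3, -7, -15], [-2, -7, -23], [2, 2, -6]]
Expanding along the first row, det(C) = (-3)·((-7)·(-6) - (-23)·2) - (-7)·((-2)·(-6) - (-23)·2) + (-15)·((-2)·2 - (-7)·2) = (-3)·88 - (-7)·58 + (-15)·10 = -8
Since det(C) ≠ 0, rank(C) = 3 and the system is completely controllable.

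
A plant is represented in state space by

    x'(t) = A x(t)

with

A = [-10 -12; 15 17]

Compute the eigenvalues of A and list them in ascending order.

2, 5

det(sI - A) = s^2 - (tr A)s + det A, with tr A = (-10) + 17 = 7 and det A = (-10)·17 - (-12)·15 = -170 - (-180) = 10.
So p(s) = det(sI - A) = s^2 - 7s + 10.
Factor s^2 - 7s + 10: two numbers with sum 7 and product 10 are 5 and 2, so s^2 - 7s + 10 = (s - 5)(s - 2).
Hence p(s) = (s - 5) (s - 2), with roots 2, 5.
At least one eigenvalue has non-negative real part, so the system is not asymptotically stable.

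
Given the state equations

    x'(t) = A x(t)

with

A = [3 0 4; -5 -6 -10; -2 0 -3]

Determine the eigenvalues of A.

det(sI - A) = s^3 - (tr A)s^2 + (M11 + M22 + M33)s - det A, where Mii is the 2×2 principal minor of A obtained by deleting row i and column i.
tr A = 3 + (-6) + (-3) = -6; M11 = (-6)·(-3) - (-10)·0 = 18 - 0 = 18; M22 = 3·(-3) - 4·(-2) = -9 - (-8) = -1; M33 = 3·(-6) - 0·(-5) = -18 - 0 = -18; sum of minors = -1.
det A = 3·((-6)·(-3) - (-10)·0) - 0·((-5)·(-3) - (-10)·(-2)) + 4·((-5)·0 - (-6)·(-2)) = 3·18 - 0·(-5) + 4·(-12) = 6.
So p(s) = det(sI - A) = s^3 + 6s^2 - s - 6.
Rational-root test: any integer root divides -6. Testing small divisors, s = -1 works: p(-1) = -1 + 6 + 1 + (-6) = 0, so (s + 1) is a factor.
Dividing, p(s) = (s + 1)(s^2 + 5s - 6).
Factor s^2 + 5s - 6: two numbers with sum -5 and product -6 are 1 and -6, so s^2 + 5s - 6 = (s - 1)(s + 6).
Hence p(s) = (s - 1) (s + 1) (s + 6), with roots -6, -1, 1.
At least one eigenvalue has non-negative real part, so the system is not asymptotically stable.

-6, -1, 1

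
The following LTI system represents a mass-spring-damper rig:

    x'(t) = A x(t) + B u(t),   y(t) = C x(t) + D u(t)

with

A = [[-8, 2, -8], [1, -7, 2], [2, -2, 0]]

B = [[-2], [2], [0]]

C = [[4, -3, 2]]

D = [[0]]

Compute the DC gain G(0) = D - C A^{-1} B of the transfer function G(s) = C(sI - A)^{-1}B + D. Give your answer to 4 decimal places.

-0.6000

G(0) = C(-A)^{-1}B + D = -C A^{-1} B + D.
det A = -120, so A^{-1} = (1/-120)·adj(A) = [[-1/30, -2/15, 13/30], [-1/30, -2/15, -1/15], [-1/10, 1/10, -9/20]]
A^{-1} B = [-1/5, -1/5, 2/5]^T
C A^{-1} B = 3/5
G(0) = D - C A^{-1} B = 0 - (3/5) = -3/5 ≈ -0.6000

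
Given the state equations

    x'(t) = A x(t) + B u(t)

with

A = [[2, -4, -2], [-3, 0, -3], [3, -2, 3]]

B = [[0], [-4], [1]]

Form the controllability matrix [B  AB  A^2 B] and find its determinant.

AB = [[14], [-3], [11]]
A^2B = [[18], [-75], [81]]
Controllability matrix C = [B  AB  A^2B] = [[0, 14, 18], [-4, -3, -75], [1, 11, 81]]
Expanding along the first row, det(C) = 0·((-3)·81 - (-75)·11) - 14·((-4)·81 - (-75)·1) + 18·((-4)·11 - (-3)·1) = 0·582 - 14·(-249) + 18·(-41) = 2748
Since det(C) ≠ 0, rank(C) = 3 and the system is completely controllable.

2748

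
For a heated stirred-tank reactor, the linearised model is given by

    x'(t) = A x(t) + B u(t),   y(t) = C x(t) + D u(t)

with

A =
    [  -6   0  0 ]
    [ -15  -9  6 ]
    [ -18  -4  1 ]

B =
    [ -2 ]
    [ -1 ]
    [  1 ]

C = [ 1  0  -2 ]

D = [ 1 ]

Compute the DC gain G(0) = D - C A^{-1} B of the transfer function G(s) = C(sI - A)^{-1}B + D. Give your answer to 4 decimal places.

G(0) = C(-A)^{-1}B + D = -C A^{-1} B + D.
det A = -90, so A^{-1} = (1/-90)·adj(A) = [[-1/6, 0, 0], [31/30, 1/15, -2/5], [17/15, 4/15, -3/5]]
A^{-1} B = [1/3, -38/15, -47/15]^T
C A^{-1} B = 33/5
G(0) = D - C A^{-1} B = 1 - (33/5) = -28/5 ≈ -5.6000

-5.6000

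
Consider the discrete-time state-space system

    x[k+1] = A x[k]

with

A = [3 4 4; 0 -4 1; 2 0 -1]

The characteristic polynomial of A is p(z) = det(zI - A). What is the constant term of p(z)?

Expand det(zI - A) for the 3×3 matrix.
p(z) = z^3 + 2z^2 - 19z - 52.
(Check: constant term = det(-A) = (-1)^3 det A = -52; coefficient of z^2 = -tr A = 2.)
The constant term is -52.

-52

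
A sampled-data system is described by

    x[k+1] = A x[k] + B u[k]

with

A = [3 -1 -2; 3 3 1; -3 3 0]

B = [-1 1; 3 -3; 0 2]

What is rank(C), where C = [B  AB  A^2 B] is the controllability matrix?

AB = [[-6, 2], [6, -4], [12, -12]]
A^2B = [[-48, 34], [12, -18], [36, -18]]
Controllability matrix C = [B  AB  A^2B] = [[-1, 1, -6, 2, -48, 34], [3, -3, 6, -4, 12, -18], [0, 2, 12, -12, 36, -18]]
Take the 3×3 submatrix of C formed by columns 1, 2, 3: [[-1, 1, -6], [3, -3, 6], [0, 2, 12]]. Its determinant is (-1)·((-3)·12 - 6·2) - 1·(3·12 - 6·0) + (-6)·(3·2 - (-3)·0) = (-1)·(-48) - 1·36 + (-6)·6 = -24 ≠ 0.
So rank(C) ≥ 3; since C has 3 rows, rank(C) = 3.
rank(C) = 3 = n, so the pair (A, B) is completely controllable.

3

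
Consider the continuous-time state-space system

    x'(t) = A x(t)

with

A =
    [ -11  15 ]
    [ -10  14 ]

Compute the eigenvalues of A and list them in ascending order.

-1, 4

det(sI - A) = s^2 - (tr A)s + det A, with tr A = (-11) + 14 = 3 and det A = (-11)·14 - 15·(-10) = -154 - (-150) = -4.
So p(s) = det(sI - A) = s^2 - 3s - 4.
Factor s^2 - 3s - 4: two numbers with sum 3 and product -4 are 4 and -1, so s^2 - 3s - 4 = (s - 4)(s + 1).
Hence p(s) = (s - 4) (s + 1), with roots -1, 4.
At least one eigenvalue has non-negative real part, so the system is not asymptotically stable.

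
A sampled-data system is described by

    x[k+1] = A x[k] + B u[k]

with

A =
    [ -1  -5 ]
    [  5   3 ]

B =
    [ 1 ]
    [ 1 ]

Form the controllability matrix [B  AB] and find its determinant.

14

AB = [[-6], [8]]
Controllability matrix C = [B  AB] = [[1, -6], [1, 8]]
det(C) = 1·8 - (-6)·1 = 8 - (-6) = 14
Since det(C) ≠ 0, rank(C) = 2 and the system is completely controllable.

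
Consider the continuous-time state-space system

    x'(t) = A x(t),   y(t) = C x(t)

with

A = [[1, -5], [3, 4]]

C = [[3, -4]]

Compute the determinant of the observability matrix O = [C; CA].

-129

CA = [[-9, -31]]
Observability matrix O = [C; CA] = [[3, -4], [-9, -31]]
det(O) = 3·(-31) - (-4)·(-9) = -93 - 36 = -129
Since det(O) ≠ 0, rank(O) = 2 and the system is completely observable.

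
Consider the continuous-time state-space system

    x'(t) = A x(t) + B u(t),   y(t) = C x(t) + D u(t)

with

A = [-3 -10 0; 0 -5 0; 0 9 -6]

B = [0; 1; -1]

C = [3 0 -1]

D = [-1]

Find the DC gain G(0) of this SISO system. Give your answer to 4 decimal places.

-3.1333

G(0) = C(-A)^{-1}B + D = -C A^{-1} B + D.
det A = -90, so A^{-1} = (1/-90)·adj(A) = [[-1/3, 2/3, 0], [0, -1/5, 0], [0, -3/10, -1/6]]
A^{-1} B = [2/3, -1/5, -2/15]^T
C A^{-1} B = 32/15
G(0) = D - C A^{-1} B = -1 - (32/15) = -47/15 ≈ -3.1333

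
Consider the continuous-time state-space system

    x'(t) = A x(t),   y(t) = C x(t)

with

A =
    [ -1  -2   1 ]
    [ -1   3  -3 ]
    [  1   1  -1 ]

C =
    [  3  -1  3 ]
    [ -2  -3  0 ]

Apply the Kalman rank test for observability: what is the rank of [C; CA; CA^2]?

CA = [[1, -6, 3], [5, -5, 7]]
CA^2 = [[8, -17, 16], [7, -18, 13]]
Observability matrix O = [C; CA; CA^2] = [[3, -1, 3], [-2, -3, 0], [1, -6, 3], [5, -5, 7], [8, -17, 16], [7, -18, 13]]
Take the 3×3 submatrix of O formed by rows 1, 2, 3: [[3, -1, 3], [-2, -3, 0], [1, -6, 3]]. Its determinant is 3·((-3)·3 - 0·(-6)) - (-1)·((-2)·3 - 0·1) + 3·((-2)·(-6) - (-3)·1) = 3·(-9) - (-1)·(-6) + 3·15 = 12 ≠ 0.
So rank(O) ≥ 3; since O has 3 columns, rank(O) = 3.
rank(O) = 3 = n, so the pair (A, C) is completely observable.

3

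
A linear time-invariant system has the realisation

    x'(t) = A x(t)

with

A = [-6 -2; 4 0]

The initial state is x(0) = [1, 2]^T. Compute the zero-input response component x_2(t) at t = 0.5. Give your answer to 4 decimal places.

det(sI - A) = s^2 - (tr A)s + det A, with tr A = (-6) + 0 = -6 and det A = (-6)·0 - (-2)·4 = 0 - (-8) = 8.
So p(s) = det(sI - A) = s^2 + 6s + 8.
Factor s^2 + 6s + 8: two numbers with sum -6 and product 8 are -2 and -4, so s^2 + 6s + 8 = (s + 2)(s + 4).
Hence p(s) = (s + 2) (s + 4), with roots -4, -2.
The eigenvalues -4, -2 are distinct and real, so A is diagonalisable and x(t) = e^{At} x(0) = V diag(e^{λ_i t}) V^{-1} x(0), where the columns of V are the eigenvectors.
λ = -4: A - (-4)I = [[-2, -2], [4, 4]]. Row 1 gives (-2)·v1 + (-2)·v2 = 0, so take v_1 = [1, -1]^T.
λ = -2: A - (-2)I = [[-4, -2], [4, 2]]. Row 1 gives (-4)·v1 + (-2)·v2 = 0, so take v_2 = [-1, 2]^T.
V = [v_1 v_2] = [[1, -1], [-1, 2]] has det V = 1, so V^{-1} = adj(V)/det V = [[2, 1], [1, 1]].
Modal coordinates z(0) = V^{-1} x(0): 2·1 + 1·2 = 4; 1·1 + 1·2 = 3; so z(0) = [4, 3]^T.
x_2(t) = Σ_i (v_i)_2 · z_i(0) · e^{λ_i t} (row 2 of V times the modal terms).
x_2(0.5) = (-1)·4·e^{-4·0.5} + 2·3·e^{-2·0.5} = (-4)·0.135335 + 6·0.367879 = 1.6659.

1.6659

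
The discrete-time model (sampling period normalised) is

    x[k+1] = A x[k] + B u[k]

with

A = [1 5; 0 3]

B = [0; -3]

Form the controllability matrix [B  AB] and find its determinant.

-45

AB = [[-15], [-9]]
Controllability matrix C = [B  AB] = [[0, -15], [-3, -9]]
det(C) = 0·(-9) - (-15)·(-3) = 0 - 45 = -45
Since det(C) ≠ 0, rank(C) = 2 and the system is completely controllable.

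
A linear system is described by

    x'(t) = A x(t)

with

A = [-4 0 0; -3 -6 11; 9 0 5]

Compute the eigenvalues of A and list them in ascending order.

det(sI - A) = s^3 - (tr A)s^2 + (M11 + M22 + M33)s - det A, where Mii is the 2×2 principal minor of A obtained by deleting row i and column i.
tr A = (-4) + (-6) + 5 = -5; M11 = (-6)·5 - 11·0 = -30 - 0 = -30; M22 = (-4)·5 - 0·9 = -20 - 0 = -20; M33 = (-4)·(-6) - 0·(-3) = 24 - 0 = 24; sum of minors = -26.
det A = (-4)·((-6)·5 - 11·0) - 0·((-3)·5 - 11·9) + 0·((-3)·0 - (-6)·9) = (-4)·(-30) - 0·(-114) + 0·54 = 120.
So p(s) = det(sI - A) = s^3 + 5s^2 - 26s - 120.
Rational-root test: any integer root divides -120. Testing small divisors, s = -4 works: p(-4) = -64 + 80 + 104 + (-120) = 0, so (s + 4) is a factor.
Dividing, p(s) = (s + 4)(s^2 + s - 30).
Factor s^2 + s - 30: two numbers with sum -1 and product -30 are 5 and -6, so s^2 + s - 30 = (s - 5)(s + 6).
Hence p(s) = (s - 5) (s + 4) (s + 6), with roots -6, -4, 5.
At least one eigenvalue has non-negative real part, so the system is not asymptotically stable.

-6, -4, 5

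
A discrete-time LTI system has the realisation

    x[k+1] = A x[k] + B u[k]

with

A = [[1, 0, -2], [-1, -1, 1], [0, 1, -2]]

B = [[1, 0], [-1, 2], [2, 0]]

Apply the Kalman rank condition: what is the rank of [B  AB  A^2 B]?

AB = [[-3, 0], [2, -2], [-5, 2]]
A^2B = [[7, -4], [-4, 4], [12, -6]]
Controllability matrix C = [B  AB  A^2B] = [[1, 0, -3, 0, 7, -4], [-1, 2, 2, -2, -4, 4], [2, 0, -5, 2, 12, -6]]
Take the 3×3 submatrix of C formed by columns 1, 2, 3: [[1, 0, -3], [-1, 2, 2], [2, 0, -5]]. Its determinant is 1·(2·(-5) - 2·0) - 0·((-1)·(-5) - 2·2) + (-3)·((-1)·0 - 2·2) = 1·(-10) - 0·1 + (-3)·(-4) = 2 ≠ 0.
So rank(C) ≥ 3; since C has 3 rows, rank(C) = 3.
rank(C) = 3 = n, so the pair (A, B) is completely controllable.

3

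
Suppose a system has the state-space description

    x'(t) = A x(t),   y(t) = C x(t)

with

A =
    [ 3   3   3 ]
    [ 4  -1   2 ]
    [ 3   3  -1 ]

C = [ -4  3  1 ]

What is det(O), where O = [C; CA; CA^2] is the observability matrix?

CA = [[3, -12, -7]]
CA^2 = [[-60, 0, -8]]
Observability matrix O = [C; CA; CA^2] = [[-4, 3, 1], [3, -12, -7], [-60, 0, -8]]
Expanding along the first row, det(O) = (-4)·((-12)·(-8) - (-7)·0) - 3·(3·(-8) - (-7)·(-60)) + 1·(3·0 - (-12)·(-60)) = (-4)·96 - 3·(-444) + 1·(-720) = 228
Since det(O) ≠ 0, rank(O) = 3 and the system is completely observable.

228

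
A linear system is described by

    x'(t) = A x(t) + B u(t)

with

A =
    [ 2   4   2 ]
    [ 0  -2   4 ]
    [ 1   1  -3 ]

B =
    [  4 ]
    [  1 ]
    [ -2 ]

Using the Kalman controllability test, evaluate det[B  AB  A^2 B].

-2142

AB = [[8], [-10], [11]]
A^2B = [[-2], [64], [-35]]
Controllability matrix C = [B  AB  A^2B] = [[4, 8, -2], [1, -10, 64], [-2, 11, -35]]
Expanding along the first row, det(C) = 4·((-10)·(-35) - 64·11) - 8·(1·(-35) - 64·(-2)) + (-2)·(1·11 - (-10)·(-2)) = 4·(-354) - 8·93 + (-2)·(-9) = -2142
Since det(C) ≠ 0, rank(C) = 3 and the system is completely controllable.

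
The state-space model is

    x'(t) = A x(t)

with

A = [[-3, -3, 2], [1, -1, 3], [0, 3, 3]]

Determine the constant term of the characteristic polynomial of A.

Expand det(sI - A) for the 3×3 matrix.
p(s) = s^3 + s^2 - 15s - 51.
(Check: constant term = det(-A) = (-1)^3 det A = -51; coefficient of s^2 = -tr A = 1.)
The constant term is -51.

-51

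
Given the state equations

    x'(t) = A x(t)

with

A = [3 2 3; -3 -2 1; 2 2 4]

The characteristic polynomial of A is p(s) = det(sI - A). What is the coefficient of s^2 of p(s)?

-5

Expand det(sI - A) for the 3×3 matrix.
p(s) = s^3 - 5s^2 - 4s + 8.
(Check: constant term = det(-A) = (-1)^3 det A = 8; coefficient of s^2 = -tr A = -5.)
The coefficient of s^2 is -5.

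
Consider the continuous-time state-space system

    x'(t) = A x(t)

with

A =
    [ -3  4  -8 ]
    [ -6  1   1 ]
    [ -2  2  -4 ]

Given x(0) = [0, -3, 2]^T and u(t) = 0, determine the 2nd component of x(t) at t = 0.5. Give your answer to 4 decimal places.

det(sI - A) = s^3 - (tr A)s^2 + (M11 + M22 + M33)s - det A, where Mii is the 2×2 principal minor of A obtained by deleting row i and column i.
tr A = (-3) + 1 + (-4) = -6; M11 = 1·(-4) - 1·2 = -4 - 2 = -6; M22 = (-3)·(-4) - (-8)·(-2) = 12 - 16 = -4; M33 = (-3)·1 - 4·(-6) = -3 - (-24) = 21; sum of minors = 11.
det A = (-3)·(1·(-4) - 1·2) - 4·((-6)·(-4) - 1·(-2)) + (-8)·((-6)·2 - 1·(-2)) = (-3)·(-6) - 4·26 + (-8)·(-10) = -6.
So p(s) = det(sI - A) = s^3 + 6s^2 + 11s + 6.
Rational-root test: any integer root divides 6. Testing small divisors, s = -1 works: p(-1) = -1 + 6 + (-11) + 6 = 0, so (s + 1) is a factor.
Dividing, p(s) = (s + 1)(s^2 + 5s + 6).
Factor s^2 + 5s + 6: two numbers with sum -5 and product 6 are -2 and -3, so s^2 + 5s + 6 = (s + 2)(s + 3).
Hence p(s) = (s + 1) (s + 2) (s + 3), with roots -3, -2, -1.
The eigenvalues -3, -2, -1 are distinct and real, so A is diagonalisable and x(t) = e^{At} x(0) = V diag(e^{λ_i t}) V^{-1} x(0), where the columns of V are the eigenvectors.
λ = -3: A - (-3)I = [[0, 4, -8], [-6, 4, 1], [-2, 2, -1]]. v must be orthogonal to every row; (row 1) × (row 2) = [36, 48, 24], so take v_1 = [-3, -4, -2]^T.
λ = -2: A - (-2)I = [[-1, 4, -8], [-6, 3, 1], [-2, 2, -2]]. v must be orthogonal to every row; (row 1) × (row 2) = [28, 49, 21], so take v_2 = [4, 7, 3]^T.
λ = -1: A - (-1)I = [[-2, 4, -8], [-6, 2, 1], [-2, 2, -3]]. v must be orthogonal to every row; (row 1) × (row 2) = [20, 50, 20], so take v_3 = [2, 5, 2]^T.
V = [v_1 v_2 v_3] = [[-3, 4, 2], [-4, 7, 5], [-2, 3, 2]] has det V = -1, so V^{-1} = adj(V)/det V = [[1, 2, -6], [2, 2, -7], [-2, -1, 5]].
Modal coordinates z(0) = V^{-1} x(0): 1·0 + 2·(-3) + (-6)·2 = -18; 2·0 + 2·(-3) + (-7)·2 = -20; (-2)·0 + (-1)·(-3) + 5·2 = 13; so z(0) = [-18, -20, 13]^T.
x_2(t) = Σ_i (v_i)_2 · z_i(0) · e^{λ_i t} (row 2 of V times the modal terms).
x_2(0.5) = (-4)·(-18)·e^{-3·0.5} + 7·(-20)·e^{-2·0.5} + 5·13·e^{-1·0.5} = 72·0.22313016 + (-140)·0.36787944 + 65·0.60653066 = 3.9867.

3.9867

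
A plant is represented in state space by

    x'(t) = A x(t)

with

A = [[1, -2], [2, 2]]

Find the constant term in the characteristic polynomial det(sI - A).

6

For a 2×2 matrix, det(sI - A) = s^2 - (tr A)s + det A.
tr A = 3, det A = 6.
So p(s) = s^2 - 3s + 6.
The constant term is 6.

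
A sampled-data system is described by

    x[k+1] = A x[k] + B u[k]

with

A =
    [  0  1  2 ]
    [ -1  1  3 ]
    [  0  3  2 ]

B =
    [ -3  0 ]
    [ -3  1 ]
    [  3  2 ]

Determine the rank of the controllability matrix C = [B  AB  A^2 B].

3

AB = [[3, 5], [9, 7], [-3, 7]]
A^2B = [[3, 21], [-3, 23], [21, 35]]
Controllability matrix C = [B  AB  A^2B] = [[-3, 0, 3, 5, 3, 21], [-3, 1, 9, 7, -3, 23], [3, 2, -3, 7, 21, 35]]
Take the 3×3 submatrix of C formed by columns 1, 2, 3: [[-3, 0, 3], [-3, 1, 9], [3, 2, -3]]. Its determinant is (-3)·(1·(-3) - 9·2) - 0·((-3)·(-3) - 9·3) + 3·((-3)·2 - 1·3) = (-3)·(-21) - 0·(-18) + 3·(-9) = 36 ≠ 0.
So rank(C) ≥ 3; since C has 3 rows, rank(C) = 3.
rank(C) = 3 = n, so the pair (A, B) is completely controllable.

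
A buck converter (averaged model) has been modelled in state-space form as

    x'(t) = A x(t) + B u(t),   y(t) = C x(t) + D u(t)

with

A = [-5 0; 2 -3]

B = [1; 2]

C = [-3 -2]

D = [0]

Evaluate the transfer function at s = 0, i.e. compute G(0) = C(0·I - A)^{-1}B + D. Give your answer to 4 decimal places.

-2.2000

G(0) = C(-A)^{-1}B + D = -C A^{-1} B + D.
det A = 15, so A^{-1} = (1/15)·adj(A) = [[-1/5, 0], [-2/15, -1/3]]
A^{-1} B = [-1/5, -4/5]^T
C A^{-1} B = 11/5
G(0) = D - C A^{-1} B = 0 - (11/5) = -11/5 ≈ -2.2000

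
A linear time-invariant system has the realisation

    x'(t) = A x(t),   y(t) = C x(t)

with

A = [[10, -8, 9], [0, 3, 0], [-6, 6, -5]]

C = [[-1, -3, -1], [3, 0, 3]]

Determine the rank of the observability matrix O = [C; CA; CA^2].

CA = [[-4, -7, -4], [12, -6, 12]]
CA^2 = [[-16, -13, -16], [48, -42, 48]]
Observability matrix O = [C; CA; CA^2] = [[-1, -3, -1], [3, 0, 3], [-4, -7, -4], [12, -6, 12], [-16, -13, -16], [48, -42, 48]]
The columns c1, c2, c3 of O are linearly dependent: -c1 + c3 = 0 (check each entry), so rank(O) ≤ 2.
The 2×2 minor from rows 1, 2, columns 1, 2 is (-1)·0 - (-3)·3 = 0 - (-9) = 9 ≠ 0, so rank(O) = 2.
rank(O) = 2 < n = 3, so the pair (A, C) is not completely observable.

2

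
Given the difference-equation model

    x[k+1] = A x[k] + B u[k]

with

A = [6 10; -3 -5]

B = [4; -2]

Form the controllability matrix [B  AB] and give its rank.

AB = [[4], [-2]]
Controllability matrix C = [B  AB] = [[4, 4], [-2, -2]]
Every column of C is a scalar multiple of column 1 = [4, -2] (multipliers 1, 1), so the columns span a one-dimensional space.
C ≠ 0, hence rank(C) = 1.
rank(C) = 1 < n = 2, so the pair (A, B) is not completely controllable.

1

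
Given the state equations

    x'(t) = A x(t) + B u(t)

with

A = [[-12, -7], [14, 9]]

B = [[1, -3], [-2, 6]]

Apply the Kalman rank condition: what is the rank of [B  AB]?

1

AB = [[2, -6], [-4, 12]]
Controllability matrix C = [B  AB] = [[1, -3, 2, -6], [-2, 6, -4, 12]]
Every column of C is a scalar multiple of column 1 = [1, -2] (multipliers 1, -3, 2, -6), so the columns span a one-dimensional space.
C ≠ 0, hence rank(C) = 1.
rank(C) = 1 < n = 2, so the pair (A, B) is not completely controllable.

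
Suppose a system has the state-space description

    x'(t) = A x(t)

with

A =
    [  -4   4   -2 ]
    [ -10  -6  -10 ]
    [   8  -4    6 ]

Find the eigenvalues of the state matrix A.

det(sI - A) = s^3 - (tr A)s^2 + (M11 + M22 + M33)s - det A, where Mii is the 2×2 principal minor of A obtained by deleting row i and column i.
tr A = (-4) + (-6) + 6 = -4; M11 = (-6)·6 - (-10)·(-4) = -36 - 40 = -76; M22 = (-4)·6 - (-2)·8 = -24 - (-16) = -8; M33 = (-4)·(-6) - 4·(-10) = 24 - (-40) = 64; sum of minors = -20.
det A = (-4)·((-6)·6 - (-10)·(-4)) - 4·((-10)·6 - (-10)·8) + (-2)·((-10)·(-4) - (-6)·8) = (-4)·(-76) - 4·20 + (-2)·88 = 48.
So p(s) = det(sI - A) = s^3 + 4s^2 - 20s - 48.
Rational-root test: any integer root divides -48. Testing small divisors, s = -2 works: p(-2) = -8 + 16 + 40 + (-48) = 0, so (s + 2) is a factor.
Dividing, p(s) = (s + 2)(s^2 + 2s - 24).
Factor s^2 + 2s - 24: two numbers with sum -2 and product -24 are 4 and -6, so s^2 + 2s - 24 = (s - 4)(s + 6).
Hence p(s) = (s - 4) (s + 2) (s + 6), with roots -6, -2, 4.
At least one eigenvalue has non-negative real part, so the system is not asymptotically stable.

-6, -2, 4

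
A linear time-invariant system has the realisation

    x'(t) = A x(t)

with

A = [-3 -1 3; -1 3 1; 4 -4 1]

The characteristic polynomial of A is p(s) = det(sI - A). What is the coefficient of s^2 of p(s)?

Expand det(sI - A) for the 3×3 matrix.
p(s) = s^3 - s^2 - 18s + 50.
(Check: constant term = det(-A) = (-1)^3 det A = 50; coefficient of s^2 = -tr A = -1.)
The coefficient of s^2 is -1.

-1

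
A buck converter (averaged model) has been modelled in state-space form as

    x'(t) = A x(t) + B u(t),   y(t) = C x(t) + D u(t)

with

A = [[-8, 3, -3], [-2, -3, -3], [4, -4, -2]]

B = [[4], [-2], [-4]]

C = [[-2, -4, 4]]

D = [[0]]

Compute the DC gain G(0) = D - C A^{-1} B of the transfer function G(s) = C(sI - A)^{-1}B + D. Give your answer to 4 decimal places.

G(0) = C(-A)^{-1}B + D = -C A^{-1} B + D.
det A = -60, so A^{-1} = (1/-60)·adj(A) = [[1/10, -3/10, 3/10], [4/15, -7/15, 3/10], [-1/3, 1/3, -1/2]]
A^{-1} B = [-1/5, 4/5, 0]^T
C A^{-1} B = -14/5
G(0) = D - C A^{-1} B = 0 - (-14/5) = 14/5 ≈ 2.8000

2.8000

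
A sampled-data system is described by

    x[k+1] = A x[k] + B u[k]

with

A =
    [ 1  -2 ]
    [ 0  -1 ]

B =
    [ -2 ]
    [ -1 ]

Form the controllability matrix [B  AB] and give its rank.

2

AB = [[0], [1]]
Controllability matrix C = [B  AB] = [[-2, 0], [-1, 1]]
det(C) = (-2)·1 - 0·(-1) = -2 - 0 = -2 ≠ 0, so rank(C) = 2.
rank(C) = 2 = n, so the pair (A, B) is completely controllable.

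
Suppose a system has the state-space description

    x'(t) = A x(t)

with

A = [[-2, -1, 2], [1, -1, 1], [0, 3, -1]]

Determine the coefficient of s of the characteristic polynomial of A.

Expand det(sI - A) for the 3×3 matrix.
p(s) = s^3 + 4s^2 + 3s - 9.
(Check: constant term = det(-A) = (-1)^3 det A = -9; coefficient of s^2 = -tr A = 4.)
The coefficient of s is 3.

3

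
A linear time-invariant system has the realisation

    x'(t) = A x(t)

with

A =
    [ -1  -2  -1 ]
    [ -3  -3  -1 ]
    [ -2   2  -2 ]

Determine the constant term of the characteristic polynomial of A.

Expand det(sI - A) for the 3×3 matrix.
p(s) = s^3 + 6s^2 + 5s - 12.
(Check: constant term = det(-A) = (-1)^3 det A = -12; coefficient of s^2 = -tr A = 6.)
The constant term is -12.

-12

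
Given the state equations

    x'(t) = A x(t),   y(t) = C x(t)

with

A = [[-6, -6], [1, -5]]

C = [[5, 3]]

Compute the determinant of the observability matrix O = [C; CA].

-144

CA = [[-27, -45]]
Observability matrix O = [C; CA] = [[5, 3], [-27, -45]]
det(O) = 5·(-45) - 3·(-27) = -225 - (-81) = -144
Since det(O) ≠ 0, rank(O) = 2 and the system is completely observable.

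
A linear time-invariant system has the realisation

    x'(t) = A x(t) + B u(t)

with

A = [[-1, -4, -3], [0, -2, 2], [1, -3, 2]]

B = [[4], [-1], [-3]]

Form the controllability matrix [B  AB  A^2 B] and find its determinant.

AB = [[9], [-4], [1]]
A^2B = [[4], [10], [23]]
Controllability matrix C = [B  AB  A^2B] = [[4, 9, 4], [-1, -4, 10], [-3, 1, 23]]
Expanding along the first row, det(C) = 4·((-4)·23 - 10·1) - 9·((-1)·23 - 10·(-3)) + 4·((-1)·1 - (-4)·(-3)) = 4·(-102) - 9·7 + 4·(-13) = -523
Since det(C) ≠ 0, rank(C) = 3 and the system is completely controllable.

-523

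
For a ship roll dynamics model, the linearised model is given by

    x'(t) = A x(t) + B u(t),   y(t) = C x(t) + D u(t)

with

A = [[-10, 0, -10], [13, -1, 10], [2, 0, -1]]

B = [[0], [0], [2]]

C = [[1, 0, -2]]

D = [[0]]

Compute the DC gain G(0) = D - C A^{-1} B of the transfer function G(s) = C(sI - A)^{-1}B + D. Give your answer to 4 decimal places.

G(0) = C(-A)^{-1}B + D = -C A^{-1} B + D.
det A = -30, so A^{-1} = (1/-30)·adj(A) = [[-1/30, 0, 1/3], [-11/10, -1, 1], [-1/15, 0, -1/3]]
A^{-1} B = [2/3, 2, -2/3]^T
C A^{-1} B = 2
G(0) = D - C A^{-1} B = 0 - (2) = -2

-2.0000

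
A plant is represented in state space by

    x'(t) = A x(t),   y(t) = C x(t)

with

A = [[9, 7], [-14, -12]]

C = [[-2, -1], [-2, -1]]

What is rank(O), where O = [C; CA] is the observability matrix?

CA = [[-4, -2], [-4, -2]]
Observability matrix O = [C; CA] = [[-2, -1], [-2, -1], [-4, -2], [-4, -2]]
Every row of O is a scalar multiple of row 1 = [-2, -1] (multipliers 1, 1, 2, 2), so the rows span a one-dimensional space.
O ≠ 0, hence rank(O) = 1.
rank(O) = 1 < n = 2, so the pair (A, C) is not completely observable.

1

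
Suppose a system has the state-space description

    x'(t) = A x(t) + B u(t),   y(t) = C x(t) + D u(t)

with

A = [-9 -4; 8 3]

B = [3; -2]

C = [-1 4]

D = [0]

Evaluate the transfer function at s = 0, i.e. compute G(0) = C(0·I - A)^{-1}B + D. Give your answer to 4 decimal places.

5.0000

G(0) = C(-A)^{-1}B + D = -C A^{-1} B + D.
det A = 5, so A^{-1} = (1/5)·adj(A) = [[3/5, 4/5], [-8/5, -9/5]]
A^{-1} B = [1/5, -6/5]^T
C A^{-1} B = -5
G(0) = D - C A^{-1} B = 0 - (-5) = 5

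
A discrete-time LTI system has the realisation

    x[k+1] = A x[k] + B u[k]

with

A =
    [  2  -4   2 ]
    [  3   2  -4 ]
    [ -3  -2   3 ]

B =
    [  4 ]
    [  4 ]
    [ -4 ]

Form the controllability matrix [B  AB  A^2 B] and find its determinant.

384

AB = [[-16], [36], [-32]]
A^2B = [[-240], [152], [-120]]
Controllability matrix C = [B  AB  A^2B] = [[4, -16, -240], [4, 36, 152], [-4, -32, -120]]
Expanding along the first row, det(C) = 4·(36·(-120) - 152·(-32)) - (-16)·(4·(-120) - 152·(-4)) + (-240)·(4·(-32) - 36·(-4)) = 4·544 - (-16)·128 + (-240)·16 = 384
Since det(C) ≠ 0, rank(C) = 3 and the system is completely controllable.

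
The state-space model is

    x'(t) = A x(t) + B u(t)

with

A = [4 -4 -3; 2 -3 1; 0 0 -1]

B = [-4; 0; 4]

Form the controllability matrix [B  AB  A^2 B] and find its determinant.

AB = [[-28], [-4], [-4]]
A^2B = [[-84], [-48], [4]]
Controllability matrix C = [B  AB  A^2B] = [[-4, -28, -84], [0, -4, -48], [4, -4, 4]]
Expanding along the first row, det(C) = (-4)·((-4)·4 - (-48)·(-4)) - (-28)·(0·4 - (-48)·4) + (-84)·(0·(-4) - (-4)·4) = (-4)·(-208) - (-28)·192 + (-84)·16 = 4864
Since det(C) ≠ 0, rank(C) = 3 and the system is completely controllable.

4864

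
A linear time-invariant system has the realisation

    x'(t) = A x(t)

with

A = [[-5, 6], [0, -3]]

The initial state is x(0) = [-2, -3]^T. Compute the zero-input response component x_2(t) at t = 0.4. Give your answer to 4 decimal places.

det(sI - A) = s^2 - (tr A)s + det A, with tr A = (-5) + (-3) = -8 and det A = (-5)·(-3) - 6·0 = 15 - 0 = 15.
So p(s) = det(sI - A) = s^2 + 8s + 15.
Factor s^2 + 8s + 15: two numbers with sum -8 and product 15 are -3 and -5, so s^2 + 8s + 15 = (s + 3)(s + 5).
Hence p(s) = (s + 3) (s + 5), with roots -5, -3.
The eigenvalues -5, -3 are distinct and real, so A is diagonalisable and x(t) = e^{At} x(0) = V diag(e^{λ_i t}) V^{-1} x(0), where the columns of V are the eigenvectors.
λ = -5: A - (-5)I = [[0, 6], [0, 2]]. Row 1 gives 0·v1 + 6·v2 = 0, so take v_1 = [-1, 0]^T.
λ = -3: A - (-3)I = [[-2, 6], [0, 0]]. Row 1 gives (-2)·v1 + 6·v2 = 0, so take v_2 = [3, 1]^T.
V = [v_1 v_2] = [[-1, 3], [0, 1]] has det V = -1, so V^{-1} = adj(V)/det V = [[-1, 3], [0, 1]].
Modal coordinates z(0) = V^{-1} x(0): (-1)·(-2) + 3·(-3) = -7; 0·(-2) + 1·(-3) = -3; so z(0) = [-7, -3]^T.
x_2(t) = Σ_i (v_i)_2 · z_i(0) · e^{λ_i t} (row 2 of V times the modal terms).
x_2(0.4) = 0·(-7)·e^{-5·0.4} + 1·(-3)·e^{-3·0.4} = 0·0.135335 + (-3)·0.301194 = -0.9036.

-0.9036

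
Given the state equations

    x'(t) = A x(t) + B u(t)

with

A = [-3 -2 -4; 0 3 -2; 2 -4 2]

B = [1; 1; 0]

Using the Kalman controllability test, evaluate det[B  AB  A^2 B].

-216

AB = [[-5], [3], [-2]]
A^2B = [[17], [13], [-26]]
Controllability matrix C = [B  AB  A^2B] = [[1, -5, 17], [1, 3, 13], [0, -2, -26]]
Expanding along the first row, det(C) = 1·(3·(-26) - 13·(-2)) - (-5)·(1·(-26) - 13·0) + 17·(1·(-2) - 3·0) = 1·(-52) - (-5)·(-26) + 17·(-2) = -216
Since det(C) ≠ 0, rank(C) = 3 and the system is completely controllable.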